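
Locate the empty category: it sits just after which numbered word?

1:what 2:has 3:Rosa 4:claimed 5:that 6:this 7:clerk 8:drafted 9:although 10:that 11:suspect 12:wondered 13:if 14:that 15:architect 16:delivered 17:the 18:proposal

The displaced element is "what" (word 1).
It is linked across 1 clause boundary (that).
It functions as the direct object of "drafted", so the gap sits immediately after word 8 ("drafted").
Base order: Rosa has claimed that this clerk drafted what although that suspect wondered if that architect delivered the proposal.

8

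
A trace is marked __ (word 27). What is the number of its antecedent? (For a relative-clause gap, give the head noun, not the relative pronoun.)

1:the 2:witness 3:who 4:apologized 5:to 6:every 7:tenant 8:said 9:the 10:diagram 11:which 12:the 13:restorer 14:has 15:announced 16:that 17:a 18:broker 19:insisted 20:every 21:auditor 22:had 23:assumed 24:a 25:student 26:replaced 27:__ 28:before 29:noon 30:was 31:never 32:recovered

10

The gap at 27 is the object of "replaced", inside a relative clause.
The relative pronoun is "which" (word 11); it is bound by the head noun immediately before it.
Its filler is the head noun "diagram", at word 10.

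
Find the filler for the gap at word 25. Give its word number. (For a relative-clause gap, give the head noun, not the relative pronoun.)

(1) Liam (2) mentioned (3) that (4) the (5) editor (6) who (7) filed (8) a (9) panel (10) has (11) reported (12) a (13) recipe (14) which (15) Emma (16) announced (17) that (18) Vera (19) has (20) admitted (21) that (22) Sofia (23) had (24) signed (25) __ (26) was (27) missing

13

The gap at 25 is the object of "signed", inside a relative clause.
The relative pronoun is "which" (word 14); it is bound by the head noun immediately before it.
Its filler is the head noun "recipe", at word 13.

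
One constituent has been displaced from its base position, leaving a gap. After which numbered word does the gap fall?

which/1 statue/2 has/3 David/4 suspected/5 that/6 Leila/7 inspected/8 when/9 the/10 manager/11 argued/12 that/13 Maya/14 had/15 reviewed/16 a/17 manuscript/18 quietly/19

8

The displaced element is "which statue" (word 2).
It is linked across 1 clause boundary (that).
It functions as the direct object of "inspected", so the gap sits immediately after word 8 ("inspected").
Base order: David has suspected that Leila inspected which statue when the manager argued that Maya had reviewed a manuscript quietly.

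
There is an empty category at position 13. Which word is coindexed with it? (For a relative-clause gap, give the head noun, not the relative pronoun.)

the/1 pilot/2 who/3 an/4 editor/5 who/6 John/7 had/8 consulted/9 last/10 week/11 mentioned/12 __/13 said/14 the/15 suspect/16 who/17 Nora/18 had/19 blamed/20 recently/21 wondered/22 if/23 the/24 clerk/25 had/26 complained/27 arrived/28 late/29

The gap at 13 is the subject of "said", inside a relative clause.
The relative pronoun is "who" (word 3); it is bound by the head noun immediately before it.
Its filler is the head noun "pilot", at word 2.

2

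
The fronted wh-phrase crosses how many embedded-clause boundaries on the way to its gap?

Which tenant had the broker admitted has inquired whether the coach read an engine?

"which tenant" is extracted from the subject of "inquired".
Boundaries crossed, outermost first: [Ø] — 1 in total.

1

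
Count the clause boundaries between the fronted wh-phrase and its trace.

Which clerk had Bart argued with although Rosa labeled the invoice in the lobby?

0

"which clerk" originates inside the matrix clause — no clause boundary is crossed.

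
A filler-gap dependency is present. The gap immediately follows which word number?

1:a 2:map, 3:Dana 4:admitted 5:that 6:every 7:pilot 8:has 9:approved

9

The displaced element is "a map" (word 2).
It is linked across 1 clause boundary (that).
It functions as the direct object of "approved", so the gap sits immediately after word 9 ("approved").
Base order: Dana admitted that every pilot has approved a map.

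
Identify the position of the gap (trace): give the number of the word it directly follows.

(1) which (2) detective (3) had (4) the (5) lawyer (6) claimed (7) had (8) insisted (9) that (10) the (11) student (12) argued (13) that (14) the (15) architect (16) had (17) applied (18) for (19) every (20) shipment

The displaced element is "which detective" (word 2).
It is linked across 1 clause boundary (Ø).
It functions as the subject of "insisted", so the gap sits immediately after word 6 ("claimed").
Base order: The lawyer had claimed that which detective had insisted that the student argued that the architect had applied for every shipment.

6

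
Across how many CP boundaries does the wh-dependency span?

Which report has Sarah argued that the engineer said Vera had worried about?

2

"which report" is extracted from the PP object of "worried".
Boundaries crossed, outermost first: [that], [Ø] — 2 in total.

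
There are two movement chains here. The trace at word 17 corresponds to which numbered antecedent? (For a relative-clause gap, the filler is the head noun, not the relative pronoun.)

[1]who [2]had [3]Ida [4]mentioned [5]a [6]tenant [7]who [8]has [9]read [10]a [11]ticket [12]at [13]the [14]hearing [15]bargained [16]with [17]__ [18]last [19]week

The marked gap is the object of the preposition "with" of "bargained".
Its filler is the fronted wh-phrase "who", at word 1.
(The other dependency links word 6 to a gap after word 7.)

1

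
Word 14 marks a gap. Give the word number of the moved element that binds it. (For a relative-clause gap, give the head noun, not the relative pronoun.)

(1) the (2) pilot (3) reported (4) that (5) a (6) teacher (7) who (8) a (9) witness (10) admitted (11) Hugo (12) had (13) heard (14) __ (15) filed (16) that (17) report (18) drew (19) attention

The gap at 14 is the subject of "filed", inside a relative clause.
The relative pronoun is "who" (word 7); it is bound by the head noun immediately before it.
Its filler is the head noun "teacher", at word 6.

6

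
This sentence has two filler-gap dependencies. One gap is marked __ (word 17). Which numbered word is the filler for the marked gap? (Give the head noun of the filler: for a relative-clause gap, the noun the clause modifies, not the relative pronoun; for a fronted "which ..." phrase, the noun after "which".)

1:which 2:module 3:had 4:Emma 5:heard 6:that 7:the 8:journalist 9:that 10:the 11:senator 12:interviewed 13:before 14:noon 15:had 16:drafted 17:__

2

The marked gap is the direct object of "drafted".
Its filler is the fronted wh-phrase "which module", at word 2.
(The other dependency links word 8 to a gap after word 12.)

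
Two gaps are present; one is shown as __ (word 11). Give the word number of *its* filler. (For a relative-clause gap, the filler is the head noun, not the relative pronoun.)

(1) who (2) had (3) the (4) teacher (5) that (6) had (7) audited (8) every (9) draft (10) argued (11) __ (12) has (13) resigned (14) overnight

The marked gap is the subject of "resigned".
Its filler is the fronted wh-phrase "who", at word 1.
(The other dependency links word 4 to a gap after word 5.)

1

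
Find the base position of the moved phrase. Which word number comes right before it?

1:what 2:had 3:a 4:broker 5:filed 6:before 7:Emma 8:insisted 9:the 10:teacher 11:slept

The displaced element is "what" (word 1).
It functions as the direct object of "filed", so the gap sits immediately after word 5 ("filed").
Base order: A broker had filed what before Emma insisted the teacher slept.

5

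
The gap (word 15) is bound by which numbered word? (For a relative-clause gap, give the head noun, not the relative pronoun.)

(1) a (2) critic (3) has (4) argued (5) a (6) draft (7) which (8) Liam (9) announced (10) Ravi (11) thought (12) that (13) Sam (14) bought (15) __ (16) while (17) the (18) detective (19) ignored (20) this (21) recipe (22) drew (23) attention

The gap at 15 is the object of "bought", inside a relative clause.
The relative pronoun is "which" (word 7); it is bound by the head noun immediately before it.
Its filler is the head noun "draft", at word 6.

6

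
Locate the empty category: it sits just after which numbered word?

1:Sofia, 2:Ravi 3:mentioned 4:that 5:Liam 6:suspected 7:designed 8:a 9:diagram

6

The displaced element is "Sofia" (word 1).
It is linked across 2 clause boundaries (that → Ø).
It functions as the subject of "designed", so the gap sits immediately after word 6 ("suspected").
Base order: Ravi mentioned that Liam suspected that Sofia designed a diagram.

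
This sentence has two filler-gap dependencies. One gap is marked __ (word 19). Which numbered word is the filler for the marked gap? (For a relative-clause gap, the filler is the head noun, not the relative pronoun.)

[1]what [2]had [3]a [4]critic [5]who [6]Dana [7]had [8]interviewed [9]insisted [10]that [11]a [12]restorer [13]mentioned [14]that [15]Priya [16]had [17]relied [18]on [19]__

1

The marked gap is the object of the preposition "on" of "relied".
Its filler is the fronted wh-phrase "what", at word 1.
(The other dependency links word 4 to a gap after word 8.)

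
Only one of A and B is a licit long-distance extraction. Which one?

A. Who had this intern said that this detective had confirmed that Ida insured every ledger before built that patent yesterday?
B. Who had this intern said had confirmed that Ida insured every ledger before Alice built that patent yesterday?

In A, the wh-phrase is extracted from inside an adjunct island (introduced by "before"), which blocks movement.
In B, the extraction path crosses only that-complement boundaries, which are transparent.
So B is grammatical.

B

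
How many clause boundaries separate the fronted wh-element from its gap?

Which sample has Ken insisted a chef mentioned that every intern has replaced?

"which sample" is extracted from the object of "replaced".
Boundaries crossed, outermost first: [Ø], [that] — 2 in total.

2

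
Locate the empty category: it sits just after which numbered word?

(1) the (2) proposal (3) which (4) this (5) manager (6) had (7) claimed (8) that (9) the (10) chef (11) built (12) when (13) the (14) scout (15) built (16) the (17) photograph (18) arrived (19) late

11

The displaced element is "the proposal" (word 2).
It is linked across 1 clause boundary (that).
It functions as the direct object of "built", so the gap sits immediately after word 11 ("built").
Base order: This manager had claimed that the chef built the proposal when the scout built the photograph.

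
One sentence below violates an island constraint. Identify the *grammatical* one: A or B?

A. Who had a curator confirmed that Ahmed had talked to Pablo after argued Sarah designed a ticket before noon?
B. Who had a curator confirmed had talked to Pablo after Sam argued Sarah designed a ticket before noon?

In A, the wh-phrase is extracted from inside an adjunct island (introduced by "after"), which blocks movement.
In B, the extraction path crosses only that-complement boundaries, which are transparent.
So B is grammatical.

B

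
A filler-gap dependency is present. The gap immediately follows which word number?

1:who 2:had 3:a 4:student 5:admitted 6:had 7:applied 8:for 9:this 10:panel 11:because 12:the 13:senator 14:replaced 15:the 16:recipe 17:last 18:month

5

The displaced element is "who" (word 1).
It is linked across 1 clause boundary (Ø).
It functions as the subject of "applied", so the gap sits immediately after word 5 ("admitted").
Base order: A student had admitted that who had applied for this panel because the senator replaced the recipe last month.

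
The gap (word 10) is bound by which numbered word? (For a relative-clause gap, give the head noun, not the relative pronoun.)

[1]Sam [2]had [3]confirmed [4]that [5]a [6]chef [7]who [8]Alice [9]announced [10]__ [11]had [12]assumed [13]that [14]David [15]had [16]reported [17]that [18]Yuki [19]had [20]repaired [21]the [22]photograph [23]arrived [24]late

6

The gap at 10 is the subject of "assumed", inside a relative clause.
The relative pronoun is "who" (word 7); it is bound by the head noun immediately before it.
Its filler is the head noun "chef", at word 6.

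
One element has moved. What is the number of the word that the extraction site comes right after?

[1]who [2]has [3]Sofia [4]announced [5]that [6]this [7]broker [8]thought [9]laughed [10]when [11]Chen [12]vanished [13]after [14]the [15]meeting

The displaced element is "who" (word 1).
It is linked across 2 clause boundaries (that → Ø).
It functions as the subject of "laughed", so the gap sits immediately after word 8 ("thought").
Base order: Sofia has announced that this broker thought who laughed when Chen vanished after the meeting.

8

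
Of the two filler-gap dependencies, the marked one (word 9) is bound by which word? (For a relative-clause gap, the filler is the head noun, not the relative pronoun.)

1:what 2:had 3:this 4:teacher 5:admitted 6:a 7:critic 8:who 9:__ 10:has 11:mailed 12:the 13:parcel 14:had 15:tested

7

The marked gap is inside the relative clause, the subject of "mailed".
Its filler is the head noun "critic" (via "who"), at word 7.
(The other dependency links word 1 to a gap after word 15.)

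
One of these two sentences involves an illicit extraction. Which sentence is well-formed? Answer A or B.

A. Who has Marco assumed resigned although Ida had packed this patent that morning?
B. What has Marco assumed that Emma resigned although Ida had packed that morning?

A

In B, the wh-phrase is extracted from inside an adjunct island (introduced by "although"), which blocks movement.
In A, the extraction path crosses only that-complement boundaries, which are transparent.
So A is grammatical.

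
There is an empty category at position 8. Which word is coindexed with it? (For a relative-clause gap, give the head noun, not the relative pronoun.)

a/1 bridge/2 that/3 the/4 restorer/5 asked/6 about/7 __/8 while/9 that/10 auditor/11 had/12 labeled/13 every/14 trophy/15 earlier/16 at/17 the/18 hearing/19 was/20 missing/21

The gap at 8 is the prepositional object of "asked", inside a relative clause.
The relative pronoun is "that" (word 3); it is bound by the head noun immediately before it.
Its filler is the head noun "bridge", at word 2.

2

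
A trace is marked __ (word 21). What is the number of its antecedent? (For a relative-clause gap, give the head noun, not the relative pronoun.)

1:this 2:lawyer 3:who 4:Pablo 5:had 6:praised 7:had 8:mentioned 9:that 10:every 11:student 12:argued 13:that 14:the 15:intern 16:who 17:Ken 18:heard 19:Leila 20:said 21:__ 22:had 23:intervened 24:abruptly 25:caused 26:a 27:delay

The gap at 21 is the subject of "intervened", inside a relative clause.
The relative pronoun is "who" (word 16); it is bound by the head noun immediately before it.
Its filler is the head noun "intern", at word 15.

15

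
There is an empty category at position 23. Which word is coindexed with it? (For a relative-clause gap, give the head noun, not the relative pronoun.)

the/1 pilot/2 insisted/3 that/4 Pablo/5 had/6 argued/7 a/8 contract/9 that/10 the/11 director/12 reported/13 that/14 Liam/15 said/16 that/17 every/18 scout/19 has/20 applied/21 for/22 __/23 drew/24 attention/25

9

The gap at 23 is the prepositional object of "applied", inside a relative clause.
The relative pronoun is "that" (word 10); it is bound by the head noun immediately before it.
Its filler is the head noun "contract", at word 9.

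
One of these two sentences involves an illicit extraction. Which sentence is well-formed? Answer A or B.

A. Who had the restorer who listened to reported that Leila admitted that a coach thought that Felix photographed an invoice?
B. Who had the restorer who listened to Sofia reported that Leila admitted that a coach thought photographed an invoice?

B

In A, the wh-phrase is extracted from inside a complex-NP island (relative clause) (introduced by "who"), which blocks movement.
In B, the extraction path crosses only that-complement boundaries, which are transparent.
So B is grammatical.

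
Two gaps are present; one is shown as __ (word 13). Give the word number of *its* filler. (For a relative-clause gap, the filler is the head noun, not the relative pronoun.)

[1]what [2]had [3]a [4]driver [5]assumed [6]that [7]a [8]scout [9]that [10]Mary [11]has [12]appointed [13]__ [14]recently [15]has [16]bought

8

The marked gap is inside the relative clause, the direct object of "appointed".
Its filler is the head noun "scout" (via "that"), at word 8.
(The other dependency links word 1 to a gap after word 16.)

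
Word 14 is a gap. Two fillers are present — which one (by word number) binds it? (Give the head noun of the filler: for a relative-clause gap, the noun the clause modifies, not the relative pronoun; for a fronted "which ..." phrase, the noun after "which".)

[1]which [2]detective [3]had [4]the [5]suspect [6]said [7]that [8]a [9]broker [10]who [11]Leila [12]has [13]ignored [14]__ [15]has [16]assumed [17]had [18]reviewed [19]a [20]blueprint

9

The marked gap is inside the relative clause, the direct object of "ignored".
Its filler is the head noun "broker" (via "who"), at word 9.
(The other dependency links word 2 to a gap after word 16.)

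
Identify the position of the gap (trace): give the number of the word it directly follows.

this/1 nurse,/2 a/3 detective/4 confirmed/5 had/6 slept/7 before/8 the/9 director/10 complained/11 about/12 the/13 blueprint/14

5

The displaced element is "this nurse" (word 2).
It is linked across 1 clause boundary (Ø).
It functions as the subject of "slept", so the gap sits immediately after word 5 ("confirmed").
Base order: A detective confirmed that this nurse had slept before the director complained about the blueprint.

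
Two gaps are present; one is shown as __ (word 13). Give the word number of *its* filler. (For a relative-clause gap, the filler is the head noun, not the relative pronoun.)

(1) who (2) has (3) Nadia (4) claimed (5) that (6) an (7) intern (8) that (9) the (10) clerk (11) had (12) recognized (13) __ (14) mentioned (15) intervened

The marked gap is inside the relative clause, the direct object of "recognized".
Its filler is the head noun "intern" (via "that"), at word 7.
(The other dependency links word 1 to a gap after word 14.)

7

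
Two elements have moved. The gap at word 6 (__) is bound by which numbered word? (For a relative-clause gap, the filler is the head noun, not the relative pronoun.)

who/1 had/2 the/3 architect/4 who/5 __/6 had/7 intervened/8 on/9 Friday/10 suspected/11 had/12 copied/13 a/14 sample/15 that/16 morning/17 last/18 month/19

4

The marked gap is inside the relative clause, the subject of "intervened".
Its filler is the head noun "architect" (via "who"), at word 4.
(The other dependency links word 1 to a gap after word 11.)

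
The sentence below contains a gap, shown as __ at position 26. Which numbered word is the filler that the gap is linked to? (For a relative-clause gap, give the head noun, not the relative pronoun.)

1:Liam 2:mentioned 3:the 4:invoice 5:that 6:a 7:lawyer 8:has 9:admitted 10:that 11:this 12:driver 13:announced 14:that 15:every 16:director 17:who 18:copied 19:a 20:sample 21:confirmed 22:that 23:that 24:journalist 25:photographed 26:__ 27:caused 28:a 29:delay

The gap at 26 is the object of "photographed", inside a relative clause.
The relative pronoun is "that" (word 5); it is bound by the head noun immediately before it.
Its filler is the head noun "invoice", at word 4.

4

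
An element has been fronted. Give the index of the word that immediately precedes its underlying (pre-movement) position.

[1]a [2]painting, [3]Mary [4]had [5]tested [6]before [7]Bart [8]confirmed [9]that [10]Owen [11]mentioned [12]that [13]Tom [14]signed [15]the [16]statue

The displaced element is "a painting" (word 2).
It functions as the direct object of "tested", so the gap sits immediately after word 5 ("tested").
Base order: Mary had tested a painting before Bart confirmed that Owen mentioned that Tom signed the statue.

5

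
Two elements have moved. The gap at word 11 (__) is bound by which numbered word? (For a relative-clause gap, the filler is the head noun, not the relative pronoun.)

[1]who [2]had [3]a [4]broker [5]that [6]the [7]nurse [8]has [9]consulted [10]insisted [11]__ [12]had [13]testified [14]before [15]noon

The marked gap is the subject of "testified".
Its filler is the fronted wh-phrase "who", at word 1.
(The other dependency links word 4 to a gap after word 9.)

1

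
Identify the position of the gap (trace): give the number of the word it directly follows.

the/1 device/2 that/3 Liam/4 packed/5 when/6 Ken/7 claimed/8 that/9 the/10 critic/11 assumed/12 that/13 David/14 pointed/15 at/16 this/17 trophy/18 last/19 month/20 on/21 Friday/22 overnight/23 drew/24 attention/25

The displaced element is "the device" (word 2).
It functions as the direct object of "packed", so the gap sits immediately after word 5 ("packed").
Base order: Liam packed the device when Ken claimed that the critic assumed that David pointed at this trophy last month on Friday overnight.

5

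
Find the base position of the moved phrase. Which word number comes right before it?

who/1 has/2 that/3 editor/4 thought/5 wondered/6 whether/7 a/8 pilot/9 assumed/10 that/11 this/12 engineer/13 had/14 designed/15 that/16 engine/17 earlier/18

The displaced element is "who" (word 1).
It is linked across 1 clause boundary (Ø).
It functions as the subject of "wondered", so the gap sits immediately after word 5 ("thought").
Base order: That editor has thought that who wondered whether a pilot assumed that this engineer had designed that engine earlier.

5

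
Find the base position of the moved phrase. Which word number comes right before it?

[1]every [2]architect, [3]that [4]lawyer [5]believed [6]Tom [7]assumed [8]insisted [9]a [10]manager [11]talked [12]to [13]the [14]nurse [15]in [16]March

7

The displaced element is "every architect" (word 2).
It is linked across 2 clause boundaries (Ø → Ø).
It functions as the subject of "insisted", so the gap sits immediately after word 7 ("assumed").
Base order: That lawyer believed Tom assumed that every architect insisted a manager talked to the nurse in March.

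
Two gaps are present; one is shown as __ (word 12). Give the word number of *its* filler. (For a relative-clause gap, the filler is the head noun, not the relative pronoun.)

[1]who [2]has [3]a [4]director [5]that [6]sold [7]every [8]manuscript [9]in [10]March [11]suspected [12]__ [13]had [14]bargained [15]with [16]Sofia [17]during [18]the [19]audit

1

The marked gap is the subject of "bargained".
Its filler is the fronted wh-phrase "who", at word 1.
(The other dependency links word 4 to a gap after word 5.)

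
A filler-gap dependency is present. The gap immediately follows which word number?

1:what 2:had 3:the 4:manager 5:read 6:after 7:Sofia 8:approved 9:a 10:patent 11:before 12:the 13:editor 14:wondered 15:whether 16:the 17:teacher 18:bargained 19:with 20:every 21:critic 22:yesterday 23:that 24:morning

The displaced element is "what" (word 1).
It functions as the direct object of "read", so the gap sits immediately after word 5 ("read").
Base order: The manager had read what after Sofia approved a patent before the editor wondered whether the teacher bargained with every critic yesterday that morning.

5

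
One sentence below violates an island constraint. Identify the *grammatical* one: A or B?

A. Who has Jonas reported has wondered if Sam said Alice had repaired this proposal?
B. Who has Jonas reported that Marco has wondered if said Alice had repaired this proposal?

A

In B, the wh-phrase is extracted from inside a wh-island (introduced by "if"), which blocks movement.
In A, the extraction path crosses only that-complement boundaries, which are transparent.
So A is grammatical.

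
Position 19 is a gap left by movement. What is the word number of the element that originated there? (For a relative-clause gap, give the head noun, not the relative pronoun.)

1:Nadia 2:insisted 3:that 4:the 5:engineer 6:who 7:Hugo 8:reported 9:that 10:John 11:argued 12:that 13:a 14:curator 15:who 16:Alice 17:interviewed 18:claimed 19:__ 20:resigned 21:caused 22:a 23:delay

The gap at 19 is the subject of "resigned", inside a relative clause.
The relative pronoun is "who" (word 6); it is bound by the head noun immediately before it.
Its filler is the head noun "engineer", at word 5.

5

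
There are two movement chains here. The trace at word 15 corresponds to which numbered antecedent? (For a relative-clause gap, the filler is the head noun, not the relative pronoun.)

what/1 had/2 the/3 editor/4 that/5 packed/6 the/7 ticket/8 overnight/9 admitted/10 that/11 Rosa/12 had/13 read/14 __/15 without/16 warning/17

The marked gap is the direct object of "read".
Its filler is the fronted wh-phrase "what", at word 1.
(The other dependency links word 4 to a gap after word 5.)

1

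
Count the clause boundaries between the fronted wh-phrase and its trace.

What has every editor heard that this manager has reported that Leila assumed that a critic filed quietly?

"what" is extracted from the object of "filed".
Boundaries crossed, outermost first: [that], [that], [that] — 3 in total.

3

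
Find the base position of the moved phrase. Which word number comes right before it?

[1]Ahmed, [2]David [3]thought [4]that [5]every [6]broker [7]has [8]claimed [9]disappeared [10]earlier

8

The displaced element is "Ahmed" (word 1).
It is linked across 2 clause boundaries (that → Ø).
It functions as the subject of "disappeared", so the gap sits immediately after word 8 ("claimed").
Base order: David thought that every broker has claimed Ahmed disappeared earlier.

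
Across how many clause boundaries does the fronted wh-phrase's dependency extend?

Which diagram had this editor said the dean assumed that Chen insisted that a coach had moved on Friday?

3

"which diagram" is extracted from the object of "moved".
Boundaries crossed, outermost first: [Ø], [that], [that] — 3 in total.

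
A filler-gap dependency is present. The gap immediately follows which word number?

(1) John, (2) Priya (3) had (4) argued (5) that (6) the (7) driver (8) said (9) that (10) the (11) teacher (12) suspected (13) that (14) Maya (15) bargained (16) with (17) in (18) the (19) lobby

16

The displaced element is "John" (word 1).
It is linked across 3 clause boundaries (that → that → that).
It functions as the object of the preposition "with" of "bargained", so the gap sits immediately after word 16 ("with").
Base order: Priya had argued that the driver said that the teacher suspected that Maya bargained with John in the lobby.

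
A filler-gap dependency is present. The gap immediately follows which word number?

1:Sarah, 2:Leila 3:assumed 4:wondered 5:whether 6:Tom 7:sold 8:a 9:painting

The displaced element is "Sarah" (word 1).
It is linked across 1 clause boundary (Ø).
It functions as the subject of "wondered", so the gap sits immediately after word 3 ("assumed").
Base order: Leila assumed that Sarah wondered whether Tom sold a painting.

3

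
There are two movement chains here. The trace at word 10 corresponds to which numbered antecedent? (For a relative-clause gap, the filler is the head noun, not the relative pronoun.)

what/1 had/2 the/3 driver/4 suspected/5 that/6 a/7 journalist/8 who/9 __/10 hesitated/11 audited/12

8

The marked gap is inside the relative clause, the subject of "hesitated".
Its filler is the head noun "journalist" (via "who"), at word 8.
(The other dependency links word 1 to a gap after word 12.)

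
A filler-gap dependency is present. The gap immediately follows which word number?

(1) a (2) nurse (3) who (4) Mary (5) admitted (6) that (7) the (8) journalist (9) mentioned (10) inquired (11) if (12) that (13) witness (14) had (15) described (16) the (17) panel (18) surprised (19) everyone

9

The displaced element is "a nurse" (word 2).
It is linked across 2 clause boundaries (that → Ø).
It functions as the subject of "inquired", so the gap sits immediately after word 9 ("mentioned").
Base order: Mary admitted that the journalist mentioned that a nurse inquired if that witness had described the panel.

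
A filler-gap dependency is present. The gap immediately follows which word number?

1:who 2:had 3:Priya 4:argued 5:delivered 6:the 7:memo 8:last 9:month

4

The displaced element is "who" (word 1).
It is linked across 1 clause boundary (Ø).
It functions as the subject of "delivered", so the gap sits immediately after word 4 ("argued").
Base order: Priya had argued who delivered the memo last month.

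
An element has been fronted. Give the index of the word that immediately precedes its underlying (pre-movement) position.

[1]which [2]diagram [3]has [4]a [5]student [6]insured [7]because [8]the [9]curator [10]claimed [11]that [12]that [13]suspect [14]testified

The displaced element is "which diagram" (word 2).
It functions as the direct object of "insured", so the gap sits immediately after word 6 ("insured").
Base order: A student has insured which diagram because the curator claimed that that suspect testified.

6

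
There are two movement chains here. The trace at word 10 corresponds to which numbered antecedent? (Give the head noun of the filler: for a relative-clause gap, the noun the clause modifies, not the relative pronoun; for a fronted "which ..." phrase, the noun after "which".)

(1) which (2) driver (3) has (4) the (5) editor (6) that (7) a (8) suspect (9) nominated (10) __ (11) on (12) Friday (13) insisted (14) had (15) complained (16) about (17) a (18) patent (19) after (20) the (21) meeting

The marked gap is inside the relative clause, the direct object of "nominated".
Its filler is the head noun "editor" (via "that"), at word 5.
(The other dependency links word 2 to a gap after word 13.)

5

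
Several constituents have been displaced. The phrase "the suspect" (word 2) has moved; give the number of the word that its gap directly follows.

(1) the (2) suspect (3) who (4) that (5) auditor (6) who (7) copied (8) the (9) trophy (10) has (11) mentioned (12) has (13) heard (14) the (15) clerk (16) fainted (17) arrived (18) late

The displaced element is "the suspect" (word 2).
It is linked across 1 clause boundary (Ø).
It functions as the subject of "heard", so the gap sits immediately after word 11 ("mentioned").
Base order: That auditor who copied the trophy has mentioned that the suspect has heard the clerk fainted.

11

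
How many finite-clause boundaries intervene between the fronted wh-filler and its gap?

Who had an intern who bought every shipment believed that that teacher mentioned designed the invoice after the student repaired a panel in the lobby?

"who" is extracted from the subject of "designed".
Boundaries crossed, outermost first: [that], [Ø] — 2 in total.

2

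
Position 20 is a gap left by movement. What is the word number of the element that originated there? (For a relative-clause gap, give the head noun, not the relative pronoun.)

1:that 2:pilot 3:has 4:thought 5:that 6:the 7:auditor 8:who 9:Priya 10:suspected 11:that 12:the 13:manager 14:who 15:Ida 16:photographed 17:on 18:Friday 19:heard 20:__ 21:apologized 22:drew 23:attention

The gap at 20 is the subject of "apologized", inside a relative clause.
The relative pronoun is "who" (word 8); it is bound by the head noun immediately before it.
Its filler is the head noun "auditor", at word 7.

7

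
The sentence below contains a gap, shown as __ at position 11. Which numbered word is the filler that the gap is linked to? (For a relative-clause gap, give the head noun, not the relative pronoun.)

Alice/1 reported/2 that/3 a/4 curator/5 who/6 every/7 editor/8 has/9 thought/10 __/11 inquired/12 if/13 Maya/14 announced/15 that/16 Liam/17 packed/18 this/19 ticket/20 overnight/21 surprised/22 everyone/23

5

The gap at 11 is the subject of "inquired", inside a relative clause.
The relative pronoun is "who" (word 6); it is bound by the head noun immediately before it.
Its filler is the head noun "curator", at word 5.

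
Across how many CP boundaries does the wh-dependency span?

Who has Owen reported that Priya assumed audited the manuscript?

"who" is extracted from the subject of "audited".
Boundaries crossed, outermost first: [that], [Ø] — 2 in total.

2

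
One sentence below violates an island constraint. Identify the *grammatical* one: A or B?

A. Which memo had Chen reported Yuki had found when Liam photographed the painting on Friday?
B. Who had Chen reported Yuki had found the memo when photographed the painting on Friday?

In B, the wh-phrase is extracted from inside an adjunct island (introduced by "when"), which blocks movement.
In A, the extraction path crosses only that-complement boundaries, which are transparent.
So A is grammatical.

A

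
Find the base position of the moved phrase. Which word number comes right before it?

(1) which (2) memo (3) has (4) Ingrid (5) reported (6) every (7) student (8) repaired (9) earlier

8

The displaced element is "which memo" (word 2).
It is linked across 1 clause boundary (Ø).
It functions as the direct object of "repaired", so the gap sits immediately after word 8 ("repaired").
Base order: Ingrid has reported every student repaired which memo earlier.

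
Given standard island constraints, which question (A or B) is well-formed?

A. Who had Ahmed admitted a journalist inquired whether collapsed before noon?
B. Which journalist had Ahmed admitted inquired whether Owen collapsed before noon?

B

In A, the wh-phrase is extracted from inside a wh-island (introduced by "whether"), which blocks movement.
In B, the extraction path crosses only that-complement boundaries, which are transparent.
So B is grammatical.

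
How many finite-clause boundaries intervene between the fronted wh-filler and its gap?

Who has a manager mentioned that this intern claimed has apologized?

2

"who" is extracted from the subject of "apologized".
Boundaries crossed, outermost first: [that], [Ø] — 2 in total.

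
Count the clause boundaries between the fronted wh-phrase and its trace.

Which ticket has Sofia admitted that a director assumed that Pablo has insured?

2

"which ticket" is extracted from the object of "insured".
Boundaries crossed, outermost first: [that], [that] — 2 in total.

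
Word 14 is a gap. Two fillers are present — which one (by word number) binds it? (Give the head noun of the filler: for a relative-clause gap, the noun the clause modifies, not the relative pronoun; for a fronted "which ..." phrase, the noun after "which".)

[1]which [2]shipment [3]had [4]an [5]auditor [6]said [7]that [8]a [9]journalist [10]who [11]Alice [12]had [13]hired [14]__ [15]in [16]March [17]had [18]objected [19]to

9

The marked gap is inside the relative clause, the direct object of "hired".
Its filler is the head noun "journalist" (via "who"), at word 9.
(The other dependency links word 2 to a gap after word 19.)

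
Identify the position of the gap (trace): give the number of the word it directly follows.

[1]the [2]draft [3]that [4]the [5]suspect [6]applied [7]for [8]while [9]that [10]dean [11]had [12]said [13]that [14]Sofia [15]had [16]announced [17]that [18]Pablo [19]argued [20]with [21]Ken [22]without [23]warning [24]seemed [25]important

The displaced element is "the draft" (word 2).
It functions as the object of the preposition "for" of "applied", so the gap sits immediately after word 7 ("for").
Base order: The suspect applied for the draft while that dean had said that Sofia had announced that Pablo argued with Ken without warning.

7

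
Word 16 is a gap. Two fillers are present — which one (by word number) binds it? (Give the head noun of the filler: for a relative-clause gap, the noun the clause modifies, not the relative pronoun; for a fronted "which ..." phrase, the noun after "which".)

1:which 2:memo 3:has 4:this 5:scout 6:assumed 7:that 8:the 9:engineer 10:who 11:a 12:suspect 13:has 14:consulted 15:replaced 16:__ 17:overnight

2

The marked gap is the direct object of "replaced".
Its filler is the fronted wh-phrase "which memo", at word 2.
(The other dependency links word 9 to a gap after word 14.)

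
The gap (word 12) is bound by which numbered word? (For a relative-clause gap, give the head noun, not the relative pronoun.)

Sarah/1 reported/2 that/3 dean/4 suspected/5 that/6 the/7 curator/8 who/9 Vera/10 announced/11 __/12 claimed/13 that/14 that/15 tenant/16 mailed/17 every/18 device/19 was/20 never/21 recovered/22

8

The gap at 12 is the subject of "claimed", inside a relative clause.
The relative pronoun is "who" (word 9); it is bound by the head noun immediately before it.
Its filler is the head noun "curator", at word 8.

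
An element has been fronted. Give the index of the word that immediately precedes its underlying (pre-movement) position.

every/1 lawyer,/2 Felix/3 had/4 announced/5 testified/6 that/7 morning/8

The displaced element is "every lawyer" (word 2).
It is linked across 1 clause boundary (Ø).
It functions as the subject of "testified", so the gap sits immediately after word 5 ("announced").
Base order: Felix had announced that every lawyer testified that morning.

5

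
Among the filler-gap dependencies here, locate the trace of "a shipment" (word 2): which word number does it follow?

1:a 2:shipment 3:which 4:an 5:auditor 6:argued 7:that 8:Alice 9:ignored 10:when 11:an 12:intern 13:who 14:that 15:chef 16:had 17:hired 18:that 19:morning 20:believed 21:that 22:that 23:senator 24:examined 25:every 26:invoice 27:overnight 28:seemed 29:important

9

The displaced element is "a shipment" (word 2).
It is linked across 1 clause boundary (that).
It functions as the direct object of "ignored", so the gap sits immediately after word 9 ("ignored").
Base order: An auditor argued that Alice ignored a shipment when an intern who that chef had hired that morning believed that that senator examined every invoice overnight.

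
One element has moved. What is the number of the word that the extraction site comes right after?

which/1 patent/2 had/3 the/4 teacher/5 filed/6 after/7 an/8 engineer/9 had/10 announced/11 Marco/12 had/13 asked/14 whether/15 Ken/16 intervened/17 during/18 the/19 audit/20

6

The displaced element is "which patent" (word 2).
It functions as the direct object of "filed", so the gap sits immediately after word 6 ("filed").
Base order: The teacher had filed which patent after an engineer had announced Marco had asked whether Ken intervened during the audit.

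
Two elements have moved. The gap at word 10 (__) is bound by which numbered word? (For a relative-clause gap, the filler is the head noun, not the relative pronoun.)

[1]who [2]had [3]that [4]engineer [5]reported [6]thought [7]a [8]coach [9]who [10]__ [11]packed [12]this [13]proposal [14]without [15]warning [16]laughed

The marked gap is inside the relative clause, the subject of "packed".
Its filler is the head noun "coach" (via "who"), at word 8.
(The other dependency links word 1 to a gap after word 5.)

8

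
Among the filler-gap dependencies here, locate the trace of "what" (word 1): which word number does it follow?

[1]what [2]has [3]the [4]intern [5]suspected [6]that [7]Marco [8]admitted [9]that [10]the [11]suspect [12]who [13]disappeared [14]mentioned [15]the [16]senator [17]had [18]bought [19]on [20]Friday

18

The displaced element is "what" (word 1).
It is linked across 3 clause boundaries (that → that → Ø).
It functions as the direct object of "bought", so the gap sits immediately after word 18 ("bought").
Base order: The intern has suspected that Marco admitted that the suspect who disappeared mentioned the senator had bought what on Friday.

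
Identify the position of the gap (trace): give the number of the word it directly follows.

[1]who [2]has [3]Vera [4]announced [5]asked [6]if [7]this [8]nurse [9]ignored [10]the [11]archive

4

The displaced element is "who" (word 1).
It is linked across 1 clause boundary (Ø).
It functions as the subject of "asked", so the gap sits immediately after word 4 ("announced").
Base order: Vera has announced that who asked if this nurse ignored the archive.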